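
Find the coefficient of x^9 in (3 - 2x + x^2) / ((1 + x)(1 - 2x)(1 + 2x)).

-1790

Partial fractions give a closed form: a_n = (-2)·(-1)^n + (3/4)·2^n + (17/4)·(-2)^n.
At n = 9: a_9 = -1790.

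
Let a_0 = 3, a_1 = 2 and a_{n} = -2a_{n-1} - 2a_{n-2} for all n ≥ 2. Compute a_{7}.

-64

The ordinary generating function has denominator 1 + 2y + 2y^2.
Iterating the recurrence: a_0,…,a_{7} = 3, 2, -10, 16, -12, -8, 40, -64.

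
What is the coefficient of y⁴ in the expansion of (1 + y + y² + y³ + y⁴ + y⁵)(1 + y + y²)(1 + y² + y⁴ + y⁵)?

7

(1 + y + y² + y³ + y⁴ + y⁵) has coefficients 1,1,1,1,1 for degrees 0…4.
(1 + y + y²) has coefficients 1,1,1,0,0 for degrees 0…4.
Finally multiplying by (1 + y² + y⁴ + y⁵), the product of all factors after the first has coefficients 1,1,2,1,2 for degrees 0…4.
[y⁴] = 1·2 + 1·1 + 1·2 + 1·1 + 1·1 = 7.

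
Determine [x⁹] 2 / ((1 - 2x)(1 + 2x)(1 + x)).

The denominator gives the recurrence a_n = −a_(n−1) + 4a_(n−2) + 4a_(n−3) for n ≥ 3; the numerator fixes a_0 = 2, a_1 = -2, a_2 = 10.
Iterating: 2, -2, 10, -10, 42, -42, 170, -170, 682, -682, so a_9 = -682.

-682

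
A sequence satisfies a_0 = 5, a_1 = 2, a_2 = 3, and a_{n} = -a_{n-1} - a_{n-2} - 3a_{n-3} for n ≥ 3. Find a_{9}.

The ordinary generating function has denominator 1 + y + y^2 + 3y^3.
Iterating the recurrence: a_0,…,a_{9} = 5, 2, 3, -20, 11, 0, 49, -82, 33, -98.

-98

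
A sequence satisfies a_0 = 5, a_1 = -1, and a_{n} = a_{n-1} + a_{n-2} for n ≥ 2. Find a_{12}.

301

The ordinary generating function has denominator 1 - x - x^2.
Iterating the recurrence: a_0,…,a_{12} = 5, -1, 4, 3, 7, 10, 17, 27, 44, 71, 115, 186, 301.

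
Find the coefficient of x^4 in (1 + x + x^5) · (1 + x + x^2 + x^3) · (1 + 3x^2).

7

(1 + x + x^5) has coefficients 1,1,0,0,0 for degrees 0…4.
(1 + x + x^2 + x^3) has coefficients 1,1,1,1,0 for degrees 0…4.
Finally multiplying by (1 + 3x^2), the product of all factors after the first has coefficients 1,1,4,4,3 for degrees 0…4.
[x^4] = 1·3 + 1·4 = 7.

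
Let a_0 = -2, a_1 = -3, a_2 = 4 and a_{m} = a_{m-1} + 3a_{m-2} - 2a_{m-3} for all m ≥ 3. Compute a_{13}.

4311

The ordinary generating function has denominator 1 - t - 3t^2 + 2t^3.
Iterating the recurrence: a_0,…,a_{13} = -2, -3, 4, -1, 17, 6, 59, 43, 208, 219, 757, 998, 2831, 4311.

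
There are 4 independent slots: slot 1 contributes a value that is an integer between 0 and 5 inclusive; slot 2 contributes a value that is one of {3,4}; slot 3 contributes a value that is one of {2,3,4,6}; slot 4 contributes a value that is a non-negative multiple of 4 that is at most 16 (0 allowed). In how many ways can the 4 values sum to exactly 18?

13

The generating function for the choices is (1 + y + y² + y³ + y⁴ + y⁵)·(y³ + y⁴)·(y² + y³ + y⁴ + y⁶)·(1 + y⁴ + y⁸ + y¹² + y¹⁶); the count is [y¹⁸].
(1 + y + y² + y³ + y⁴ + y⁵) has coefficients 1,1,1,1,1,1 for degrees 0…5.
(y³ + y⁴) has coefficients 0,0,0,1,1,0,0,0,0,0,0,0,0,0,0,0,0,0,0 for degrees 0…18.
Multiplying by (y² + y³ + y⁴ + y⁶) gives running coefficients 0,0,0,0,0,1,2,2,1,1,1,0,0,0,0,0,0,0,0 for degrees 0…18.
Finally multiplying by (1 + y⁴ + y⁸ + y¹² + y¹⁶), the product of all factors after the first has coefficients 0,0,0,0,0,1,2,2,1,2,3,2,1,2,3,2,1,2,3 for degrees 0…18.
[y¹⁸] = 1·3 + 1·2 + 1·1 + 1·2 + 1·3 + 1·2 = 13.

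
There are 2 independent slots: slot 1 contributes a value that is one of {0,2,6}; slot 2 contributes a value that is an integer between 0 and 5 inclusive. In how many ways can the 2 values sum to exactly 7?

2

The generating function for the choices is (1 + q^2 + q^6)·(1 + q + q^2 + q^3 + q^4 + q^5); the count is [q^7].
(1 + q^2 + q^6) has coefficients 1,0,1,0,0,0,1 for degrees 0…6.
(1 + q + q^2 + q^3 + q^4 + q^5) has coefficients 1,1,1,1,1,1,0,0 for degrees 0…7.
[q^7] = 1·0 + 1·1 + 1·1 = 2.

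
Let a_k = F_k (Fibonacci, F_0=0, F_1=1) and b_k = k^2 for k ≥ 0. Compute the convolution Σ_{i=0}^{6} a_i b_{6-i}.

76

This is [x^6] in the product of the two ordinary generating functions.
Σ = 0·36 + 1·25 + 1·16 + 2·9 + 3·4 + 5·1 + 8·0 = 76.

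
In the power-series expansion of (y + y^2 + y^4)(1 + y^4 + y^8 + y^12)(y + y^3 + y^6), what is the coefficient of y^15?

3

(y + y^2 + y^4) has coefficients 0,1,1,0,1 for degrees 0…4.
(1 + y^4 + y^8 + y^12) has coefficients 1,0,0,0,1,0,0,0,1,0,0,0,1,0,0,0 for degrees 0…15.
Finally multiplying by (y + y^3 + y^6), the product of all factors after the first has coefficients 0,1,0,1,0,1,1,1,0,1,1,1,0,1,1,1 for degrees 0…15.
[y^15] = 1·1 + 1·1 + 1·1 = 3.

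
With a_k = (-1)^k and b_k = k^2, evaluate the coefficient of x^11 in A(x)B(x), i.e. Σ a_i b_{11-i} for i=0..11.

The convolution is the x^11 coefficient of A(x)B(x).
Σ = 1·121 − 1·100 + 1·81 − 1·64 + 1·49 − 1·36 + 1·25 − 1·16 + 1·9 − 1·4 + 1·1 − 1·0 = 66.

66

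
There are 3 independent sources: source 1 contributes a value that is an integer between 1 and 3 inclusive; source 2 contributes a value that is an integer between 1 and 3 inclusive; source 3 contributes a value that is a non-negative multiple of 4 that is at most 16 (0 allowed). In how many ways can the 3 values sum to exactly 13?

2

The generating function for the choices is (x + x^2 + x^3)·(x + x^2 + x^3)·(1 + x^4 + x^8 + x^12 + x^16); the count is [x^13].
(x + x^2 + x^3) has coefficients 0,1,1,1 for degrees 0…3.
(x + x^2 + x^3) has coefficients 0,1,1,1,0,0,0,0,0,0,0,0,0,0 for degrees 0…13.
Finally multiplying by (1 + x^4 + x^8 + x^12 + x^16), the product of all factors after the first has coefficients 0,1,1,1,0,1,1,1,0,1,1,1,0,1 for degrees 0…13.
[x^13] = 1·0 + 1·1 + 1·1 = 2.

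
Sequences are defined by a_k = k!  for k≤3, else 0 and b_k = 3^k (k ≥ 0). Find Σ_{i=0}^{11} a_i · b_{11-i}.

Write out a_i and b_{11-i} for i = 0,…,11 and sum the products.
Σ = 1·177147 + 1·59049 + 2·19683 + 6·6561 + 0·2187 + 0·729 + 0·243 + 0·81 + 0·27 + 0·9 + 0·3 + 0·1 = 314928.

314928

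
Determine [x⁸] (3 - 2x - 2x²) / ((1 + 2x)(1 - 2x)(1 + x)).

1023

The denominator gives the recurrence a_n = −a_(n−1) + 4a_(n−2) + 4a_(n−3) for n ≥ 3; the numerator fixes a_0 = 3, a_1 = -5, a_2 = 15.
Iterating: 3, -5, 15, -23, 63, -95, 255, -383, 1023, so a_8 = 1023.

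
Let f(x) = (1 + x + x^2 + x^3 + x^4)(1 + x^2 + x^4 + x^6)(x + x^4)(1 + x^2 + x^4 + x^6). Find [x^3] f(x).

3

(1 + x + x^2 + x^3 + x^4) has coefficients 1,1,1,1 for degrees 0…3.
(1 + x^2 + x^4 + x^6) has coefficients 1,0,1,0 for degrees 0…3.
Multiplying by (x + x^4) gives running coefficients 0,1,0,1 for degrees 0…3.
Finally multiplying by (1 + x^2 + x^4 + x^6), the product of all factors after the first has coefficients 0,1,0,2 for degrees 0…3.
[x^3] = 1·2 + 1·0 + 1·1 + 1·0 = 3.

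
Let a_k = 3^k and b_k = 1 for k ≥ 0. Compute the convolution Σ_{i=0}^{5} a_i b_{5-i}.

The convolution is the x^5 coefficient of A(x)B(x).
Σ = 1·1 + 3·1 + 9·1 + 27·1 + 81·1 + 243·1 = 364.

364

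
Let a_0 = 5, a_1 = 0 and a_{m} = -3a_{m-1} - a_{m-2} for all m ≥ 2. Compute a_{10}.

The ordinary generating function has denominator 1 + 3y + y^2.
Iterating the recurrence: a_0,…,a_{10} = 5, 0, -5, 15, -40, 105, -275, 720, -1885, 4935, -12920.

-12920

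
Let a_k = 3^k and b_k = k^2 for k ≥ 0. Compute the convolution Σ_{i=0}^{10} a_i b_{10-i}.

88507

The convolution is the x^10 coefficient of A(x)B(x).
Σ = 1·100 + 3·81 + 9·64 + 27·49 + 81·36 + 243·25 + 729·16 + 2187·9 + 6561·4 + 19683·1 + 59049·0 = 88507.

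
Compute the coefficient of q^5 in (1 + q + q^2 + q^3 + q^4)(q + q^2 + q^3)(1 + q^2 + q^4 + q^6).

(1 + q + q^2 + q^3 + q^4) has coefficients 1,1,1,1,1 for degrees 0…4.
(q + q^2 + q^3) has coefficients 0,1,1,1,0,0 for degrees 0…5.
Finally multiplying by (1 + q^2 + q^4 + q^6), the product of all factors after the first has coefficients 0,1,1,2,1,2 for degrees 0…5.
[q^5] = 1·2 + 1·1 + 1·2 + 1·1 + 1·1 = 7.

7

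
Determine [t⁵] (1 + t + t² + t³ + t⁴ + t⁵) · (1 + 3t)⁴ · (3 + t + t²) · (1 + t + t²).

(1 + t + t² + t³ + t⁴ + t⁵) has coefficients 1,1,1,1,1,1 for degrees 0…5.
(1 + 3t)⁴ has coefficients 1,12,54,108,81,0 for degrees 0…5.
Multiplying by (3 + t + t²) gives running coefficients 3,37,175,390,405,189 for degrees 0…5.
Finally multiplying by (1 + t + t²), the product of all factors after the first has coefficients 3,40,215,602,970,984 for degrees 0…5.
[t⁵] = 1·984 + 1·970 + 1·602 + 1·215 + 1·40 + 1·3 = 2814.

2814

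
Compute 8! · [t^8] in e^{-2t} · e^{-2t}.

The EGF product rule gives c_8 = Σ_{k_1+k_2=8} C(8; k_1,k_2) · ∏ g_i(k_i), where e^{-2t} gives (-2)^k; e^{-2t} gives (-2)^k.
g_1(k) for k = 0…8: 1, -2, 4, -8, 16, -32, 64, -128, 256.
g_2(k) for k = 0…8: 1, -2, 4, -8, 16, -32, 64, -128, 256.
c_8 = Σ_k C(8,k)·g_1(k)·g_2(8−k) = 1·1·256 + 8·(-2)·(-128) + 28·4·64 + 56·(-8)·(-32) + 70·16·16 + 56·(-32)·(-8) + 28·64·4 + 8·(-128)·(-2) + 1·256·1 = 256 + 2048 + 7168 + 14336 + 17920 + 14336 + 7168 + 2048 + 256 = 65536.

65536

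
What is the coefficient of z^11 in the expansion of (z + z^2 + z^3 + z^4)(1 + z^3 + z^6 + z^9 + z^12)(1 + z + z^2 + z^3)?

5

(z + z^2 + z^3 + z^4) has coefficients 0,1,1,1,1 for degrees 0…4.
(1 + z^3 + z^6 + z^9 + z^12) has coefficients 1,0,0,1,0,0,1,0,0,1,0,0 for degrees 0…11.
Finally multiplying by (1 + z + z^2 + z^3), the product of all factors after the first has coefficients 1,1,1,2,1,1,2,1,1,2,1,1 for degrees 0…11.
[z^11] = 1·1 + 1·2 + 1·1 + 1·1 = 5.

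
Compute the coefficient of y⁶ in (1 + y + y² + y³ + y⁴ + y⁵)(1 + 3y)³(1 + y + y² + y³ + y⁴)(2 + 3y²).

(1 + y + y² + y³ + y⁴ + y⁵) has coefficients 1,1,1,1,1,1 for degrees 0…5.
(1 + 3y)³ has coefficients 1,9,27,27,0,0,0 for degrees 0…6.
Multiplying by (1 + y + y² + y³ + y⁴) gives running coefficients 1,10,37,64,64,63,54 for degrees 0…6.
Finally multiplying by (2 + 3y²), the product of all factors after the first has coefficients 2,20,77,158,239,318,300 for degrees 0…6.
[y⁶] = 1·300 + 1·318 + 1·239 + 1·158 + 1·77 + 1·20 = 1112.

1112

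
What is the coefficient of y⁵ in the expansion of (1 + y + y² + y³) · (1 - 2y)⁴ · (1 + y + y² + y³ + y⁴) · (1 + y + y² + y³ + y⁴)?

0

(1 + y + y² + y³) has coefficients 1,1,1,1 for degrees 0…3.
(1 - 2y)⁴ has coefficients 1,-8,24,-32,16,0 for degrees 0…5.
Multiplying by (1 + y + y² + y³ + y⁴) gives running coefficients 1,-7,17,-15,1,0 for degrees 0…5.
Finally multiplying by (1 + y + y² + y³ + y⁴), the product of all factors after the first has coefficients 1,-6,11,-4,-3,-4 for degrees 0…5.
[y⁵] = 1·(-4) + 1·(-3) + 1·(-4) + 1·11 = 0.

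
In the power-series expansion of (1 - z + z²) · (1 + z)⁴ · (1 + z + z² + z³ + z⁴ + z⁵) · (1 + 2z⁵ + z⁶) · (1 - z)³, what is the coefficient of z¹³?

(1 - z + z²) has coefficients 1,-1,1 for degrees 0…2.
(1 + z)⁴ has coefficients 1,4,6,4,1,0,0,0,0,0,0,0,0,0 for degrees 0…13.
Multiplying by (1 + z + z² + z³ + z⁴ + z⁵) gives running coefficients 1,5,11,15,16,16,15,11,5,1,0,0,0,0 for degrees 0…13.
Multiplying by (1 + 2z⁵ + z⁶) gives running coefficients 1,5,11,15,16,18,26,38,46,48,48,46,37,21 for degrees 0…13.
Finally multiplying by (1 - z)³, the product of all factors after the first has coefficients 1,2,-1,-4,-1,4,5,-2,-8,-2,4,0,-5,0 for degrees 0…13.
[z¹³] = 1·0 − 1·(-5) + 1·0 = 5.

5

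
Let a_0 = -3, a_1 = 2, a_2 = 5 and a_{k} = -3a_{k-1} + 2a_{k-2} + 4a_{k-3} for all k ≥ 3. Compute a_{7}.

-3055

The ordinary generating function has denominator 1 + 3y - 2y^2 - 4y^3.
Iterating the recurrence: a_0,…,a_{7} = -3, 2, 5, -23, 87, -287, 943, -3055.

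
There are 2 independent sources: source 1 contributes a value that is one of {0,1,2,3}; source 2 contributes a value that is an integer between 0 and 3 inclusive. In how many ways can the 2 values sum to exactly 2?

The generating function for the choices is (1 + x + x^2 + x^3)·(1 + x + x^2 + x^3); the count is [x^2].
(1 + x + x^2 + x^3) has coefficients 1,1,1 for degrees 0…2.
(1 + x + x^2 + x^3) has coefficients 1,1,1 for degrees 0…2.
[x^2] = 1·1 + 1·1 + 1·1 = 3.

3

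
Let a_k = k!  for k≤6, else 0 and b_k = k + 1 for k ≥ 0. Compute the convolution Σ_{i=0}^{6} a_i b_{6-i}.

Write out a_i and b_{6-i} for i = 0,…,6 and sum the products.
Σ = 1·7 + 1·6 + 2·5 + 6·4 + 24·3 + 120·2 + 720·1 = 1079.

1079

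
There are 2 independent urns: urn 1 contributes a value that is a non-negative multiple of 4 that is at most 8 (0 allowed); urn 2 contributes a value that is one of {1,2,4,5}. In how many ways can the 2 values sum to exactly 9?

The generating function for the choices is (1 + t⁴ + t⁸)·(t + t² + t⁴ + t⁵); the count is [t⁹].
(1 + t⁴ + t⁸) has coefficients 1,0,0,0,1,0,0,0,1 for degrees 0…8.
(t + t² + t⁴ + t⁵) has coefficients 0,1,1,0,1,1,0,0,0,0 for degrees 0…9.
[t⁹] = 1·0 + 1·1 + 1·1 = 2.

2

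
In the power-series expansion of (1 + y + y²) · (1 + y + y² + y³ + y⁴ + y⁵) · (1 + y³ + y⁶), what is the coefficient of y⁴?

5

(1 + y + y²) has coefficients 1,1,1 for degrees 0…2.
(1 + y + y² + y³ + y⁴ + y⁵) has coefficients 1,1,1,1,1 for degrees 0…4.
Finally multiplying by (1 + y³ + y⁶), the product of all factors after the first has coefficients 1,1,1,2,2 for degrees 0…4.
[y⁴] = 1·2 + 1·2 + 1·1 = 5.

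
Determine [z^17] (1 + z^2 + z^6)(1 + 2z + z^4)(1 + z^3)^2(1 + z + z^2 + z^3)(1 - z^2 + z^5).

9

(1 + z^2 + z^6) has coefficients 1,0,1,0,0,0,1 for degrees 0…6.
(1 + 2z + z^4) has coefficients 1,2,0,0,1,0,0,0,0,0,0,0,0,0,0,0,0,0 for degrees 0…17.
Multiplying by (1 + z^3)^2 gives running coefficients 1,2,0,2,5,0,1,4,0,0,1,0,0,0,0,0,0,0 for degrees 0…17.
Multiplying by (1 + z + z^2 + z^3) gives running coefficients 1,3,3,5,9,7,8,10,5,5,5,1,1,1,0,0,0,0 for degrees 0…17.
Finally multiplying by (1 - z^2 + z^5), the product of all factors after the first has coefficients 1,3,2,2,6,3,2,6,2,4,7,4,6,5,4,4,1,1 for degrees 0…17.
[z^17] = 1·1 + 1·4 + 1·4 = 9.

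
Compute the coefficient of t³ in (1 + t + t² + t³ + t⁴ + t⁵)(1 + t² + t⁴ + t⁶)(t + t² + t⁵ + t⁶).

3

(1 + t + t² + t³ + t⁴ + t⁵) has coefficients 1,1,1,1 for degrees 0…3.
(1 + t² + t⁴ + t⁶) has coefficients 1,0,1,0 for degrees 0…3.
Finally multiplying by (t + t² + t⁵ + t⁶), the product of all factors after the first has coefficients 0,1,1,1 for degrees 0…3.
[t³] = 1·1 + 1·1 + 1·1 + 1·0 = 3.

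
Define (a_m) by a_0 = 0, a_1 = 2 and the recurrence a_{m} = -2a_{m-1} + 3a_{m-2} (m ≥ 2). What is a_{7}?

The ordinary generating function has denominator 1 + 2t - 3t^2.
Iterating the recurrence: a_0,…,a_{7} = 0, 2, -4, 14, -40, 122, -364, 1094.

1094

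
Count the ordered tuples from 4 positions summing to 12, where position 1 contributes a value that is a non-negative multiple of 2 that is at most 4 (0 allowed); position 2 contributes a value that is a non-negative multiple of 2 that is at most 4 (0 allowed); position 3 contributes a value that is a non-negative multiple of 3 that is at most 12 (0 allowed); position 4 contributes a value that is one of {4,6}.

6

The generating function for the choices is (1 + t^2 + t^4)·(1 + t^2 + t^4)·(1 + t^3 + t^6 + t^9 + t^12)·(t^4 + t^6); the count is [t^12].
(1 + t^2 + t^4) has coefficients 1,0,1,0,1 for degrees 0…4.
(1 + t^2 + t^4) has coefficients 1,0,1,0,1,0,0,0,0,0,0,0,0 for degrees 0…12.
Multiplying by (1 + t^3 + t^6 + t^9 + t^12) gives running coefficients 1,0,1,1,1,1,1,1,1,1,1,1,1 for degrees 0…12.
Finally multiplying by (t^4 + t^6), the product of all factors after the first has coefficients 0,0,0,0,1,0,2,1,2,2,2,2,2 for degrees 0…12.
[t^12] = 1·2 + 1·2 + 1·2 = 6.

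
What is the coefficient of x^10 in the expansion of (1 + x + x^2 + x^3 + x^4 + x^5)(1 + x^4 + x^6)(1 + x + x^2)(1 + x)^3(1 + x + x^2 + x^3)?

185

(1 + x + x^2 + x^3 + x^4 + x^5) has coefficients 1,1,1,1,1,1 for degrees 0…5.
(1 + x^4 + x^6) has coefficients 1,0,0,0,1,0,1,0,0,0,0 for degrees 0…10.
Multiplying by (1 + x + x^2) gives running coefficients 1,1,1,0,1,1,2,1,1,0,0 for degrees 0…10.
Multiplying by (1 + x)^3 gives running coefficients 1,4,7,7,5,5,8,11,11,8,4 for degrees 0…10.
Finally multiplying by (1 + x + x^2 + x^3), the product of all factors after the first has coefficients 1,5,12,19,23,24,25,29,35,38,34 for degrees 0…10.
[x^10] = 1·34 + 1·38 + 1·35 + 1·29 + 1·25 + 1·24 = 185.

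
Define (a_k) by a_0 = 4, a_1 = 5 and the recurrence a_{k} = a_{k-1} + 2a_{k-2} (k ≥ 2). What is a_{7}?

383

The ordinary generating function has denominator 1 - x - 2x^2.
Iterating the recurrence: a_0,…,a_{7} = 4, 5, 13, 23, 49, 95, 193, 383.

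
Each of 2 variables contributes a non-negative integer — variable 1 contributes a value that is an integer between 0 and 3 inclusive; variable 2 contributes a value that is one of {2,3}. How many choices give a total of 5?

The generating function for the choices is (1 + z + z^2 + z^3)·(z^2 + z^3); the count is [z^5].
(1 + z + z^2 + z^3) has coefficients 1,1,1,1 for degrees 0…3.
(z^2 + z^3) has coefficients 0,0,1,1,0,0 for degrees 0…5.
[z^5] = 1·0 + 1·0 + 1·1 + 1·1 = 2.

2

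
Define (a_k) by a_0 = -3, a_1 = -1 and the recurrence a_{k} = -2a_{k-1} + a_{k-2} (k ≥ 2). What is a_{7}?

The ordinary generating function has denominator 1 + 2y - y^2.
Iterating the recurrence: a_0,…,a_{7} = -3, -1, -1, 1, -3, 7, -17, 41.

41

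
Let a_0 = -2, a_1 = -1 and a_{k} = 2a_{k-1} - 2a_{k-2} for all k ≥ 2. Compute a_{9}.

-16

The ordinary generating function has denominator 1 - 2z + 2z^2.
Iterating the recurrence: a_0,…,a_{9} = -2, -1, 2, 6, 8, 4, -8, -24, -32, -16.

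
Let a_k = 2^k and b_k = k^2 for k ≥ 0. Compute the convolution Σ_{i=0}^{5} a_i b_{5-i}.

141

The convolution is the t^5 coefficient of A(t)B(t).
Σ = 1·25 + 2·16 + 4·9 + 8·4 + 16·1 + 32·0 = 141.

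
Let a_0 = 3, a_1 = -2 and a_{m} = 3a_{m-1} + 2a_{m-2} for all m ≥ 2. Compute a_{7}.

The ordinary generating function has denominator 1 - 3q - 2q^2.
Iterating the recurrence: a_0,…,a_{7} = 3, -2, 0, -4, -12, -44, -156, -556.

-556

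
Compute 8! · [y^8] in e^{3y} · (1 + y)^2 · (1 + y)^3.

The EGF product rule gives c_8 = Σ_{k_1+k_2+k_3=8} C(8; k_1,k_2,k_3) · ∏ g_i(k_i), where e^{3y} gives (3)^k; (1+y)^2 gives the falling factorial (2)_k; (1+y)^3 gives the falling factorial (3)_k.
g_1(k) for k = 0…8: 1, 3, 9, 27, 81, 243, 729, 2187, 6561.
g_2(k) for k = 0…8: 1, 2, 2, 0, 0, 0, 0, 0, 0.
g_3(k) for k = 0…8: 1, 3, 6, 6, 0, 0, 0, 0, 0.
First combine the last two factors: h(k) = Σ_j C(k,j)·g_2(j)·g_3(k−j) for k = 0…8: 1, 5, 20, 60, 120, 120, 0, 0, 0.
c_8 = Σ_k C(8,k)·g_1(k)·h(8−k) = 56·27·120 + 70·81·120 + 56·243·60 + 28·729·20 + 8·2187·5 + 1·6561·1 = 181440 + 680400 + 816480 + 408240 + 87480 + 6561 = 2180601.

2180601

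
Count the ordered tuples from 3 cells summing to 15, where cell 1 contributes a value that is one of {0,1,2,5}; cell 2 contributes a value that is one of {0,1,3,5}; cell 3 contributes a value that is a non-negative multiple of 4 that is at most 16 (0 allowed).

3

The generating function for the choices is (1 + z + z^2 + z^5)·(1 + z + z^3 + z^5)·(1 + z^4 + z^8 + z^12 + z^16); the count is [z^15].
(1 + z + z^2 + z^5) has coefficients 1,1,1,0,0,1 for degrees 0…5.
(1 + z + z^3 + z^5) has coefficients 1,1,0,1,0,1,0,0,0,0,0,0,0,0,0,0 for degrees 0…15.
Finally multiplying by (1 + z^4 + z^8 + z^12 + z^16), the product of all factors after the first has coefficients 1,1,0,1,1,2,0,1,1,2,0,1,1,2,0,1 for degrees 0…15.
[z^15] = 1·1 + 1·0 + 1·2 + 1·0 = 3.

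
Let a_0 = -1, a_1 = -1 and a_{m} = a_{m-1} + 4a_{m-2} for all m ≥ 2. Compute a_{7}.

The ordinary generating function has denominator 1 - z - 4z^2.
Iterating the recurrence: a_0,…,a_{7} = -1, -1, -5, -9, -29, -65, -181, -441.

-441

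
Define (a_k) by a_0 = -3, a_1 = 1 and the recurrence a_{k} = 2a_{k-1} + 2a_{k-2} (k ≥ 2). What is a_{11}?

-21856

The ordinary generating function has denominator 1 - 2t - 2t^2.
Iterating the recurrence: a_0,…,a_{11} = -3, 1, -4, -6, -20, -52, -144, -392, -1072, -2928, -8000, -21856.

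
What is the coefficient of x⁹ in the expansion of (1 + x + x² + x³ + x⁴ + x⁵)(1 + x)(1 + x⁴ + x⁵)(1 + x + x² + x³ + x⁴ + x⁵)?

(1 + x + x² + x³ + x⁴ + x⁵) has coefficients 1,1,1,1,1,1 for degrees 0…5.
(1 + x) has coefficients 1,1,0,0,0,0,0,0,0,0 for degrees 0…9.
Multiplying by (1 + x⁴ + x⁵) gives running coefficients 1,1,0,0,1,2,1,0,0,0 for degrees 0…9.
Finally multiplying by (1 + x + x² + x³ + x⁴ + x⁵), the product of all factors after the first has coefficients 1,2,2,2,3,5,5,4,4,4 for degrees 0…9.
[x⁹] = 1·4 + 1·4 + 1·4 + 1·5 + 1·5 + 1·3 = 25.

25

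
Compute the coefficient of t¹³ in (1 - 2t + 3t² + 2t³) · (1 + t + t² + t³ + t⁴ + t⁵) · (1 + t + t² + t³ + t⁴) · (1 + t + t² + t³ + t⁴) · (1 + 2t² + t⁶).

(1 - 2t + 3t² + 2t³) has coefficients 1,-2,3,2 for degrees 0…3.
(1 + t + t² + t³ + t⁴ + t⁵) has coefficients 1,1,1,1,1,1,0,0,0,0,0,0,0,0 for degrees 0…13.
Multiplying by (1 + t + t² + t³ + t⁴) gives running coefficients 1,2,3,4,5,5,4,3,2,1,0,0,0,0 for degrees 0…13.
Multiplying by (1 + t + t² + t³ + t⁴) gives running coefficients 1,3,6,10,15,19,21,21,19,15,10,6,3,1 for degrees 0…13.
Finally multiplying by (1 + 2t² + t⁶), the product of all factors after the first has coefficients 1,3,8,16,27,39,52,62,67,67,63,55,44,34 for degrees 0…13.
[t¹³] = 1·34 − 2·44 + 3·55 + 2·63 = 237.

237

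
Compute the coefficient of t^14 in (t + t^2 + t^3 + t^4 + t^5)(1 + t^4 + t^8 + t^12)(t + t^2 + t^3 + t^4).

(t + t^2 + t^3 + t^4 + t^5) has coefficients 0,1,1,1,1,1 for degrees 0…5.
(1 + t^4 + t^8 + t^12) has coefficients 1,0,0,0,1,0,0,0,1,0,0,0,1,0,0 for degrees 0…14.
Finally multiplying by (t + t^2 + t^3 + t^4), the product of all factors after the first has coefficients 0,1,1,1,1,1,1,1,1,1,1,1,1,1,1 for degrees 0…14.
[t^14] = 1·1 + 1·1 + 1·1 + 1·1 + 1·1 = 5.

5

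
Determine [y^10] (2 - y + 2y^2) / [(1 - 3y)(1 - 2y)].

330515

The denominator gives the recurrence a_n = 5a_(n−1) − 6a_(n−2) for n ≥ 3; the numerator fixes a_0 = 2, a_1 = 9, a_2 = 35.
Iterating: 2, 9, 35, 121, 395, 1249, 3875, 11881, 36155, 109489, 330515, so a_10 = 330515.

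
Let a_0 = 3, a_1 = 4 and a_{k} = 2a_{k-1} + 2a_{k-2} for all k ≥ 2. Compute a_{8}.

The ordinary generating function has denominator 1 - 2t - 2t^2.
Iterating the recurrence: a_0,…,a_{8} = 3, 4, 14, 36, 100, 272, 744, 2032, 5552.

5552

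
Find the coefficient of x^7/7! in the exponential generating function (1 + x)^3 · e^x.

The EGF product rule gives c_7 = Σ_{k_1+k_2=7} C(7; k_1,k_2) · ∏ g_i(k_i), where (1+x)^3 gives the falling factorial (3)_k; e^x gives (1)^k.
g_1(k) for k = 0…7: 1, 3, 6, 6, 0, 0, 0, 0.
g_2(k) for k = 0…7: 1, 1, 1, 1, 1, 1, 1, 1.
c_7 = Σ_k C(7,k)·g_1(k)·g_2(7−k) = 1·1·1 + 7·3·1 + 21·6·1 + 35·6·1 = 1 + 21 + 126 + 210 = 358.

358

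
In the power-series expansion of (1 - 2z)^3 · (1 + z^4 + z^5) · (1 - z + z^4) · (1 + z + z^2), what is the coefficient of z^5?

(1 - 2z)^3 has coefficients 1,-6,12,-8 for degrees 0…3.
(1 + z^4 + z^5) has coefficients 1,0,0,0,1,1 for degrees 0…5.
Multiplying by (1 - z + z^4) gives running coefficients 1,-1,0,0,2,0 for degrees 0…5.
Finally multiplying by (1 + z + z^2), the product of all factors after the first has coefficients 1,0,0,-1,2,2 for degrees 0…5.
[z^5] = 1·2 − 6·2 + 12·(-1) − 8·0 = -22.

-22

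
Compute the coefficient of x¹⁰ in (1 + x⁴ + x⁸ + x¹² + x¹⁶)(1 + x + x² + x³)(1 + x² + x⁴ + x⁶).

4

(1 + x⁴ + x⁸ + x¹² + x¹⁶) has coefficients 1,0,0,0,1,0,0,0,1,0,0 for degrees 0…10.
(1 + x + x² + x³) has coefficients 1,1,1,1,0,0,0,0,0,0,0 for degrees 0…10.
Finally multiplying by (1 + x² + x⁴ + x⁶), the product of all factors after the first has coefficients 1,1,2,2,2,2,2,2,1,1,0 for degrees 0…10.
[x¹⁰] = 1·0 + 1·2 + 1·2 = 4.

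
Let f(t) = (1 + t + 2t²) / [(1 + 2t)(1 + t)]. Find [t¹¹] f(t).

The denominator gives the recurrence a_n = −3a_(n−1) − 2a_(n−2) for n ≥ 3; the numerator fixes a_0 = 1, a_1 = -2, a_2 = 6.
Iterating: 1, -2, 6, -14, 30, -62, 126, -254, 510, -1022, 2046, -4094, so a_11 = -4094.

-4094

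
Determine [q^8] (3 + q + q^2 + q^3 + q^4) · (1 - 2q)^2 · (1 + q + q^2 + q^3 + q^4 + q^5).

(3 + q + q^2 + q^3 + q^4) has coefficients 3,1,1,1,1 for degrees 0…4.
(1 - 2q)^2 has coefficients 1,-4,4,0,0,0,0,0,0 for degrees 0…8.
Finally multiplying by (1 + q + q^2 + q^3 + q^4 + q^5), the product of all factors after the first has coefficients 1,-3,1,1,1,1,0,4,0 for degrees 0…8.
[q^8] = 3·0 + 1·4 + 1·0 + 1·1 + 1·1 = 6.

6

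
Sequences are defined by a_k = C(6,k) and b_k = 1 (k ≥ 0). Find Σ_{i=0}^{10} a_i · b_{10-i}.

Write out a_i and b_{10-i} for i = 0,…,10 and sum the products.
Σ = 1·1 + 6·1 + 15·1 + 20·1 + 15·1 + 6·1 + 1·1 + 0·1 + 0·1 + 0·1 + 0·1 = 64.

64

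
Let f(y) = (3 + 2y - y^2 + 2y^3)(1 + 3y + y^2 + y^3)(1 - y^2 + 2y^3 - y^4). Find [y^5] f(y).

2

(3 + 2y - y^2 + 2y^3) has coefficients 3,2,-1,2 for degrees 0…3.
(1 + 3y + y^2 + y^3) has coefficients 1,3,1,1,0,0 for degrees 0…5.
Finally multiplying by (1 - y^2 + 2y^3 - y^4), the product of all factors after the first has coefficients 1,3,0,0,4,-2 for degrees 0…5.
[y^5] = 3·(-2) + 2·4 − 1·0 + 2·0 = 2.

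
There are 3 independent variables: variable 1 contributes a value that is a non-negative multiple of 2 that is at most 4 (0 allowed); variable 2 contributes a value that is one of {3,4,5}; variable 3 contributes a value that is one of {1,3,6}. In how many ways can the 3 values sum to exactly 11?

3

The generating function for the choices is (1 + t^2 + t^4)·(t^3 + t^4 + t^5)·(t + t^3 + t^6); the count is [t^11].
(1 + t^2 + t^4) has coefficients 1,0,1,0,1 for degrees 0…4.
(t^3 + t^4 + t^5) has coefficients 0,0,0,1,1,1,0,0,0,0,0,0 for degrees 0…11.
Finally multiplying by (t + t^3 + t^6), the product of all factors after the first has coefficients 0,0,0,0,1,1,2,1,1,1,1,1 for degrees 0…11.
[t^11] = 1·1 + 1·1 + 1·1 = 3.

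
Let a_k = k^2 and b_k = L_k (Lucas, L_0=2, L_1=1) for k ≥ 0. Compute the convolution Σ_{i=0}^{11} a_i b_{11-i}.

3344

The convolution is the t^11 coefficient of A(t)B(t).
Σ = 0·199 + 1·123 + 4·76 + 9·47 + 16·29 + 25·18 + 36·11 + 49·7 + 64·4 + 81·3 + 100·1 + 121·2 = 3344.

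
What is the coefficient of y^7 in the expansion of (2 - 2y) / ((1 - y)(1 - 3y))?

Partial fractions give a closed form: a_n = (2)·3^n.
At n = 7: a_7 = 4374.

4374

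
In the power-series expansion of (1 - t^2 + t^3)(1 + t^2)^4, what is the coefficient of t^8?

-3

(1 - t^2 + t^3) has coefficients 1,0,-1,1 for degrees 0…3.
(1 + t^2)^4 has coefficients 1,0,4,0,6,0,4,0,1 for degrees 0…8.
[t^8] = 1·1 − 1·4 + 1·0 = -3.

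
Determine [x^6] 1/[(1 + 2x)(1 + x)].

127

The denominator gives the recurrence a_n = −3a_(n−1) − 2a_(n−2) for n ≥ 2; the numerator fixes a_0 = 1, a_1 = -3.
Iterating: 1, -3, 7, -15, 31, -63, 127, so a_6 = 127.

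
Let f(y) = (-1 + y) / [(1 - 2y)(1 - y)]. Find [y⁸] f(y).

The denominator gives the recurrence a_n = 3a_(n−1) − 2a_(n−2) for n ≥ 2; the numerator fixes a_0 = -1, a_1 = -2.
Iterating: -1, -2, -4, -8, -16, -32, -64, -128, -256, so a_8 = -256.

-256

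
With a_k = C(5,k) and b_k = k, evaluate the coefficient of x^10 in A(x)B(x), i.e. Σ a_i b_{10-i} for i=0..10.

240

The convolution is the t^10 coefficient of A(t)B(t).
Σ = 1·10 + 5·9 + 10·8 + 10·7 + 5·6 + 1·5 + 0·4 + 0·3 + 0·2 + 0·1 + 0·0 = 240.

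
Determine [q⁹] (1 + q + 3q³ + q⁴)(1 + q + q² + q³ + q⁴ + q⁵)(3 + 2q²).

(1 + q + 3q³ + q⁴) has coefficients 1,1,0,3,1 for degrees 0…4.
(1 + q + q² + q³ + q⁴ + q⁵) has coefficients 1,1,1,1,1,1,0,0,0,0 for degrees 0…9.
Finally multiplying by (3 + 2q²), the product of all factors after the first has coefficients 3,3,5,5,5,5,2,2,0,0 for degrees 0…9.
[q⁹] = 1·0 + 1·0 + 3·2 + 1·5 = 11.

11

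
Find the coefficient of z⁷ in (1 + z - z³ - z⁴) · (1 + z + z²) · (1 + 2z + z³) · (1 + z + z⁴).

(1 + z - z³ - z⁴) has coefficients 1,1,0,-1,-1 for degrees 0…4.
(1 + z + z²) has coefficients 1,1,1,0,0,0,0,0 for degrees 0…7.
Multiplying by (1 + 2z + z³) gives running coefficients 1,3,3,3,1,1,0,0 for degrees 0…7.
Finally multiplying by (1 + z + z⁴), the product of all factors after the first has coefficients 1,4,6,6,5,5,4,3 for degrees 0…7.
[z⁷] = 1·3 + 1·4 − 1·5 − 1·6 = -4.

-4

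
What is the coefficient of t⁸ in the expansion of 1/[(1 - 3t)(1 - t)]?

9841

Partial fractions give a closed form: a_n = (3/2)·3^n + (-1/2)·1^n.
At n = 8: a_8 = 9841.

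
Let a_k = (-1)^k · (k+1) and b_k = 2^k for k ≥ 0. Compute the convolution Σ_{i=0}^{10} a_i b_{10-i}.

459

This is [x^10] in the product of the two ordinary generating functions.
Σ = 1·1024 − 2·512 + 3·256 − 4·128 + 5·64 − 6·32 + 7·16 − 8·8 + 9·4 − 10·2 + 11·1 = 459.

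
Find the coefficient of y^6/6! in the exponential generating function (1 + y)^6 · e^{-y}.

-185

The EGF product rule gives c_6 = Σ_{k_1+k_2=6} C(6; k_1,k_2) · ∏ g_i(k_i), where (1+y)^6 gives the falling factorial (6)_k; e^{-y} gives (-1)^k.
g_1(k) for k = 0…6: 1, 6, 30, 120, 360, 720, 720.
g_2(k) for k = 0…6: 1, -1, 1, -1, 1, -1, 1.
c_6 = Σ_k C(6,k)·g_1(k)·g_2(6−k) = 1·1·1 + 6·6·(-1) + 15·30·1 + 20·120·(-1) + 15·360·1 + 6·720·(-1) + 1·720·1 = 1 − 36 + 450 − 2400 + 5400 − 4320 + 720 = -185.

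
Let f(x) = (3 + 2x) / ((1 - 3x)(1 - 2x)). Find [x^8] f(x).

Partial fractions give a closed form: a_n = (11)·3^n + (-8)·2^n.
At n = 8: a_8 = 70123.

70123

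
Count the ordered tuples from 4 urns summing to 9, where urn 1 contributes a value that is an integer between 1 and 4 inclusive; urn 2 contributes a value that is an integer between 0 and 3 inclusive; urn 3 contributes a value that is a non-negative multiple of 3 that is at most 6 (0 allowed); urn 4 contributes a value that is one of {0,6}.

8

The generating function for the choices is (x + x² + x³ + x⁴)·(1 + x + x² + x³)·(1 + x³ + x⁶)·(1 + x⁶); the count is [x⁹].
(x + x² + x³ + x⁴) has coefficients 0,1,1,1,1 for degrees 0…4.
(1 + x + x² + x³) has coefficients 1,1,1,1,0,0,0,0,0,0 for degrees 0…9.
Multiplying by (1 + x³ + x⁶) gives running coefficients 1,1,1,2,1,1,2,1,1,1 for degrees 0…9.
Finally multiplying by (1 + x⁶), the product of all factors after the first has coefficients 1,1,1,2,1,1,3,2,2,3 for degrees 0…9.
[x⁹] = 1·2 + 1·2 + 1·3 + 1·1 = 8.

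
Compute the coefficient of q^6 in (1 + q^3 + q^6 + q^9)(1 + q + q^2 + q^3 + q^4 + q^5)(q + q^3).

(1 + q^3 + q^6 + q^9) has coefficients 1,0,0,1,0,0,1 for degrees 0…6.
(1 + q + q^2 + q^3 + q^4 + q^5) has coefficients 1,1,1,1,1,1,0 for degrees 0…6.
Finally multiplying by (q + q^3), the product of all factors after the first has coefficients 0,1,1,2,2,2,2 for degrees 0…6.
[q^6] = 1·2 + 1·2 + 1·0 = 4.

4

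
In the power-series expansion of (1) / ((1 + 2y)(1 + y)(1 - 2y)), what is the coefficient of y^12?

5461

Partial fractions give a closed form: a_n = (1)·(-2)^n + (-1/3)·(-1)^n + (1/3)·2^n.
At n = 12: a_12 = 5461.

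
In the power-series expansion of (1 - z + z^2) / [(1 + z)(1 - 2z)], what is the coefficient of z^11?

1023

The denominator gives the recurrence a_n = a_(n−1) + 2a_(n−2) for n ≥ 3; the numerator fixes a_0 = 1, a_1 = 0, a_2 = 3.
Iterating: 1, 0, 3, 3, 9, 15, 33, 63, 129, 255, 513, 1023, so a_11 = 1023.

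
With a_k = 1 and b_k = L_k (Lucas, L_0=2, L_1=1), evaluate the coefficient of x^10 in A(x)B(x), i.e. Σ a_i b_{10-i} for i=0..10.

This is [x^10] in the product of the two ordinary generating functions.
Σ = 1·123 + 1·76 + 1·47 + 1·29 + 1·18 + 1·11 + 1·7 + 1·4 + 1·3 + 1·1 + 1·2 = 321.

321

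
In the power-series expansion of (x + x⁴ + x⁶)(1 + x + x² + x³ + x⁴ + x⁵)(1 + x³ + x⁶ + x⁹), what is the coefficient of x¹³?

(x + x⁴ + x⁶) has coefficients 0,1,0,0,1,0,1 for degrees 0…6.
(1 + x + x² + x³ + x⁴ + x⁵) has coefficients 1,1,1,1,1,1,0,0,0,0,0,0,0,0 for degrees 0…13.
Finally multiplying by (1 + x³ + x⁶ + x⁹), the product of all factors after the first has coefficients 1,1,1,2,2,2,2,2,2,2,2,2,1,1 for degrees 0…13.
[x¹³] = 1·1 + 1·2 + 1·2 = 5.

5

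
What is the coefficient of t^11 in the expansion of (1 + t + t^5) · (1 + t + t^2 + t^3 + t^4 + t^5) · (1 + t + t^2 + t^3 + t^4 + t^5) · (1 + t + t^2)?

(1 + t + t^5) has coefficients 1,1,0,0,0,1 for degrees 0…5.
(1 + t + t^2 + t^3 + t^4 + t^5) has coefficients 1,1,1,1,1,1,0,0,0,0,0,0 for degrees 0…11.
Multiplying by (1 + t + t^2 + t^3 + t^4 + t^5) gives running coefficients 1,2,3,4,5,6,5,4,3,2,1,0 for degrees 0…11.
Finally multiplying by (1 + t + t^2), the product of all factors after the first has coefficients 1,3,6,9,12,15,16,15,12,9,6,3 for degrees 0…11.
[t^11] = 1·3 + 1·6 + 1·16 = 25.

25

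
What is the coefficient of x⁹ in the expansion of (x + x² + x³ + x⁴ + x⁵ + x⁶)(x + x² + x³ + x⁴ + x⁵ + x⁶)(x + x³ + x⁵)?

(x + x² + x³ + x⁴ + x⁵ + x⁶) has coefficients 0,1,1,1,1,1,1 for degrees 0…6.
(x + x² + x³ + x⁴ + x⁵ + x⁶) has coefficients 0,1,1,1,1,1,1,0,0,0 for degrees 0…9.
Finally multiplying by (x + x³ + x⁵), the product of all factors after the first has coefficients 0,0,1,1,2,2,3,3,2,2 for degrees 0…9.
[x⁹] = 1·2 + 1·3 + 1·3 + 1·2 + 1·2 + 1·1 = 13.

13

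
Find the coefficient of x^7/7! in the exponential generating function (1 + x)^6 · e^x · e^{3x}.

2977216

The EGF product rule gives c_7 = Σ_{k_1+k_2+k_3=7} C(7; k_1,k_2,k_3) · ∏ g_i(k_i), where (1+x)^6 gives the falling factorial (6)_k; e^x gives (1)^k; e^{3x} gives (3)^k.
g_1(k) for k = 0…7: 1, 6, 30, 120, 360, 720, 720, 0.
g_2(k) for k = 0…7: 1, 1, 1, 1, 1, 1, 1, 1.
g_3(k) for k = 0…7: 1, 3, 9, 27, 81, 243, 729, 2187.
First combine the last two factors: h(k) = Σ_j C(k,j)·g_2(j)·g_3(k−j) for k = 0…7: 1, 4, 16, 64, 256, 1024, 4096, 16384.
c_7 = Σ_k C(7,k)·g_1(k)·h(7−k) = 1·1·16384 + 7·6·4096 + 21·30·1024 + 35·120·256 + 35·360·64 + 21·720·16 + 7·720·4 = 16384 + 172032 + 645120 + 1075200 + 806400 + 241920 + 20160 = 2977216.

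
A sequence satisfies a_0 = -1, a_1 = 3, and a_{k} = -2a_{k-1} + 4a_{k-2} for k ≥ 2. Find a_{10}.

-119296

The ordinary generating function has denominator 1 + 2q - 4q^2.
Iterating the recurrence: a_0,…,a_{10} = -1, 3, -10, 32, -104, 336, -1088, 3520, -11392, 36864, -119296.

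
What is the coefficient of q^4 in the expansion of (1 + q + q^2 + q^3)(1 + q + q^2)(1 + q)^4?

41

(1 + q + q^2 + q^3) has coefficients 1,1,1,1 for degrees 0…3.
(1 + q + q^2) has coefficients 1,1,1,0,0 for degrees 0…4.
Finally multiplying by (1 + q)^4, the product of all factors after the first has coefficients 1,5,11,14,11 for degrees 0…4.
[q^4] = 1·11 + 1·14 + 1·11 + 1·5 = 41.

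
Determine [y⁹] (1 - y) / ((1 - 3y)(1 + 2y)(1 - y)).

11605

Partial fractions give a closed form: a_n = (3/5)·3^n + (2/5)·(-2)^n.
At n = 9: a_9 = 11605.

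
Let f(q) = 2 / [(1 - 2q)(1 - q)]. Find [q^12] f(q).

16382

Partial fractions give a closed form: a_n = (4)·2^n + (-2)·1^n.
At n = 12: a_12 = 16382.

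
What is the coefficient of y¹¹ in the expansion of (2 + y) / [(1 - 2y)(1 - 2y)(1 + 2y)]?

The denominator gives the recurrence a_n = 2a_(n−1) + 4a_(n−2) − 8a_(n−3) for n ≥ 3; the numerator fixes a_0 = 2, a_1 = 5, a_2 = 18.
Iterating: 2, 5, 18, 40, 112, 240, 608, 1280, 3072, 6400, 14848, 30720, so a_11 = 30720.

30720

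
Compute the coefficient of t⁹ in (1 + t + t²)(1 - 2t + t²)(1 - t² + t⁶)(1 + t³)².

-1

(1 + t + t²) has coefficients 1,1,1 for degrees 0…2.
(1 - 2t + t²) has coefficients 1,-2,1,0,0,0,0,0,0,0 for degrees 0…9.
Multiplying by (1 - t² + t⁶) gives running coefficients 1,-2,0,2,-1,0,1,-2,1,0 for degrees 0…9.
Finally multiplying by (1 + t³)², the product of all factors after the first has coefficients 1,-2,0,4,-5,0,6,-6,1,4 for degrees 0…9.
[t⁹] = 1·4 + 1·1 + 1·(-6) = -1.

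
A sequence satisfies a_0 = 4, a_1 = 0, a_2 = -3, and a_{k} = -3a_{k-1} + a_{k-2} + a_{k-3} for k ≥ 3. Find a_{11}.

The ordinary generating function has denominator 1 + 3z - z^2 - z^3.
Iterating the recurrence: a_0,…,a_{11} = 4, 0, -3, 13, -42, 136, -437, 1405, -4516, 14516, -46659, 149977.

149977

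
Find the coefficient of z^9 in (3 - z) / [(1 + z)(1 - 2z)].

The denominator gives the recurrence a_n = a_(n−1) + 2a_(n−2) for n ≥ 3; the numerator fixes a_0 = 3, a_1 = 2, a_2 = 8.
Iterating: 3, 2, 8, 12, 28, 52, 108, 212, 428, 852, so a_9 = 852.

852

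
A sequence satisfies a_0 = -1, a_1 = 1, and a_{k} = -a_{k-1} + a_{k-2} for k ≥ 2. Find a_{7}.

The ordinary generating function has denominator 1 + z - z^2.
Iterating the recurrence: a_0,…,a_{7} = -1, 1, -2, 3, -5, 8, -13, 21.

21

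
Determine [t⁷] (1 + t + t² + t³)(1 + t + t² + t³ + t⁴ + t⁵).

(1 + t + t² + t³) has coefficients 1,1,1,1 for degrees 0…3.
(1 + t + t² + t³ + t⁴ + t⁵) has coefficients 1,1,1,1,1,1,0,0 for degrees 0…7.
[t⁷] = 1·0 + 1·0 + 1·1 + 1·1 = 2.

2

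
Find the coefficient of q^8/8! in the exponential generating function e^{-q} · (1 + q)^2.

The EGF product rule gives c_8 = Σ_{k_1+k_2=8} C(8; k_1,k_2) · ∏ g_i(k_i), where e^{-q} gives (-1)^k; (1+q)^2 gives the falling factorial (2)_k.
g_1(k) for k = 0…8: 1, -1, 1, -1, 1, -1, 1, -1, 1.
g_2(k) for k = 0…8: 1, 2, 2, 0, 0, 0, 0, 0, 0.
c_8 = Σ_k C(8,k)·g_1(k)·g_2(8−k) = 28·1·2 + 8·(-1)·2 + 1·1·1 = 56 − 16 + 1 = 41.

41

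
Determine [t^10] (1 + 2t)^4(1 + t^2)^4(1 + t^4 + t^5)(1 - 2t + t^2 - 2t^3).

(1 + 2t)^4 has coefficients 1,8,24,32,16 for degrees 0…4.
(1 + t^2)^4 has coefficients 1,0,4,0,6,0,4,0,1,0,0 for degrees 0…10.
Multiplying by (1 + t^4 + t^5) gives running coefficients 1,0,4,0,7,1,8,4,7,6,4 for degrees 0…10.
Finally multiplying by (1 - 2t + t^2 - 2t^3), the product of all factors after the first has coefficients 1,-2,5,-10,11,-21,13,-25,5,-20,-9 for degrees 0…10.
[t^10] = 1·(-9) + 8·(-20) + 24·5 + 32·(-25) + 16·13 = -641.

-641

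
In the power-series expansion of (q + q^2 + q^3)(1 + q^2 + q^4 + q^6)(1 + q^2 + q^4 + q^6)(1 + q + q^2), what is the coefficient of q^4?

(q + q^2 + q^3) has coefficients 0,1,1,1 for degrees 0…3.
(1 + q^2 + q^4 + q^6) has coefficients 1,0,1,0,1 for degrees 0…4.
Multiplying by (1 + q^2 + q^4 + q^6) gives running coefficients 1,0,2,0,3 for degrees 0…4.
Finally multiplying by (1 + q + q^2), the product of all factors after the first has coefficients 1,1,3,2,5 for degrees 0…4.
[q^4] = 1·2 + 1·3 + 1·1 = 6.

6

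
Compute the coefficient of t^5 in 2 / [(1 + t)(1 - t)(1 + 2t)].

-84

Partial fractions give a closed form: a_n = (-1)·(-1)^n + (1/3)·1^n + (8/3)·(-2)^n.
At n = 5: a_5 = -84.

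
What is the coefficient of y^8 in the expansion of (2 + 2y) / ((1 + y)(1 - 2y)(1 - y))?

Partial fractions give a closed form: a_n = (4)·2^n + (-2)·1^n.
At n = 8: a_8 = 1022.

1022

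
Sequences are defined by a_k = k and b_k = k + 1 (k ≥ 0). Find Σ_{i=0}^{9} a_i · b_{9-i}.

The convolution is the x^9 coefficient of A(x)B(x).
Σ = 0·10 + 1·9 + 2·8 + 3·7 + 4·6 + 5·5 + 6·4 + 7·3 + 8·2 + 9·1 = 165.

165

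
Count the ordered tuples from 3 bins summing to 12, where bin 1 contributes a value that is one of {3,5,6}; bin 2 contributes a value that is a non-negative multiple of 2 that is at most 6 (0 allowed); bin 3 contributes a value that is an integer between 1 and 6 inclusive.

The generating function for the choices is (q^3 + q^5 + q^6)·(1 + q^2 + q^4 + q^6)·(q + q^2 + q^3 + q^4 + q^5 + q^6); the count is [q^12].
(q^3 + q^5 + q^6) has coefficients 0,0,0,1,0,1,1 for degrees 0…6.
(1 + q^2 + q^4 + q^6) has coefficients 1,0,1,0,1,0,1,0,0,0,0,0,0 for degrees 0…12.
Finally multiplying by (q + q^2 + q^3 + q^4 + q^5 + q^6), the product of all factors after the first has coefficients 0,1,1,2,2,3,3,3,3,2,2,1,1 for degrees 0…12.
[q^12] = 1·2 + 1·3 + 1·3 = 8.

8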